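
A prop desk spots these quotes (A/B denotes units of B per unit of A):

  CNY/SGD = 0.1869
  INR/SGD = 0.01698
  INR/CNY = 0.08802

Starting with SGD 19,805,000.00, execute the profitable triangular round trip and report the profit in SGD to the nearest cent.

Profit: SGD 636,928.60

Profitable loop is SGD → CNY → INR → SGD:
SGD 19,805,000.00 ÷ 0.1869 = CNY 105,965,757.09
CNY 105,965,757.09 ÷ 0.08802 = INR 1,203,882,720.85
INR 1,203,882,720.85 × 0.01698 = SGD 20,441,928.60
Profit = SGD 20,441,928.60 − SGD 19,805,000.00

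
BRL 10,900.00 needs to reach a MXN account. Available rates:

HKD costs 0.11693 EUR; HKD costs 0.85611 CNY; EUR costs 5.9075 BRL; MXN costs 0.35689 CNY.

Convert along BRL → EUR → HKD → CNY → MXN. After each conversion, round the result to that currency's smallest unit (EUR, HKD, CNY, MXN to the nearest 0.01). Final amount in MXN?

MXN 37,852.22

BRL 10,900.00 ÷ 5.9075 = EUR 1,845.11
EUR 1,845.11 ÷ 0.11693 = HKD 15,779.61
HKD 15,779.61 × 0.85611 = CNY 13,509.08
CNY 13,509.08 ÷ 0.35689 = MXN 37,852.22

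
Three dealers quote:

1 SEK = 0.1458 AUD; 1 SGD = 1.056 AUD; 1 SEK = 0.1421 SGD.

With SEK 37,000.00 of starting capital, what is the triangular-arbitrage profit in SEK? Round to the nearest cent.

Profit: SEK 1,080.46

Profitable loop is SEK → SGD → AUD → SEK:
SEK 37,000.00 × 0.1421 = SGD 5,257.70
SGD 5,257.70 × 1.056 = AUD 5,552.13
AUD 5,552.13 ÷ 0.1458 = SEK 38,080.46
Profit = SEK 38,080.46 − SEK 37,000.00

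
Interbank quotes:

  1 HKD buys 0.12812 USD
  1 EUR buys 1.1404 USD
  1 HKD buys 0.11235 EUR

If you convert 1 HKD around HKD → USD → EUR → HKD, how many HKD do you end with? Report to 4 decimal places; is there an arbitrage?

Around HKD → USD → EUR → HKD: 1 × 0.12812 ÷ 1.1404 ÷ 0.11235 = 0.999969
Product ≈ 1 (deviation 0.003%, within rounding noise).

1.0000 (no arbitrage)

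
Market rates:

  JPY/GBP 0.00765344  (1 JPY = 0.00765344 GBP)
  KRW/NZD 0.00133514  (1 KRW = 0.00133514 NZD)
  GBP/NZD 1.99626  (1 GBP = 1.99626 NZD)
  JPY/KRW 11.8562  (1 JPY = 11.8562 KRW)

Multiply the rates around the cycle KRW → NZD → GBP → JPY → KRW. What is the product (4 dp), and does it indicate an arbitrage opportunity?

1.0361 (arbitrage exists)

Around KRW → NZD → GBP → JPY → KRW: 1 × 0.00133514 ÷ 1.99626 ÷ 0.00765344 × 11.8562 = 1.036093
Product > 1; profitable direction is KRW → NZD → GBP → JPY → KRW.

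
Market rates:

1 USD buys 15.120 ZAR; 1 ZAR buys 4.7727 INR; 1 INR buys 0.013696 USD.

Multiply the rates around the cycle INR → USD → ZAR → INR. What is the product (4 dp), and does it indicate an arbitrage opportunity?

0.9883 (arbitrage exists)

Around INR → USD → ZAR → INR: 1 × 0.013696 × 15.120 × 4.7727 = 0.988348
Product < 1; profitable direction is INR → ZAR → USD → INR.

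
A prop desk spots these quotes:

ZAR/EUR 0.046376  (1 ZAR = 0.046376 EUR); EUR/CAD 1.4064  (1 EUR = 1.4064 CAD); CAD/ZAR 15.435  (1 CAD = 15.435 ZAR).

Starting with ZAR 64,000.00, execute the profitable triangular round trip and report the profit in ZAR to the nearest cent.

Profit: ZAR 430.09

Profitable loop is ZAR → EUR → CAD → ZAR:
ZAR 64,000.00 × 0.046376 = EUR 2,968.06
EUR 2,968.06 × 1.4064 = CAD 4,174.29
CAD 4,174.29 × 15.435 = ZAR 64,430.09
Profit = ZAR 64,430.09 − ZAR 64,000.00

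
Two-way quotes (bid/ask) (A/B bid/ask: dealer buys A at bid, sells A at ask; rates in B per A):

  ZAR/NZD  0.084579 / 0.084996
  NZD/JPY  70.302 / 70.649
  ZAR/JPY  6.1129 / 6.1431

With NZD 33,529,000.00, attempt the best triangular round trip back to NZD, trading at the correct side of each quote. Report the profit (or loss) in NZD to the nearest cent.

Best loop NZD → ZAR → JPY → NZD:
NZD 33,529,000.00 ÷ 0.084996 (buy ZAR at ask) = ZAR 394,477,387.17
ZAR 394,477,387.17 × 6.1129 (sell ZAR at bid) = JPY 2,411,400,820
JPY 2,411,400,820 ÷ 70.649 (buy NZD at ask) = NZD 34,132,129.54

Net profit: NZD 603,129.54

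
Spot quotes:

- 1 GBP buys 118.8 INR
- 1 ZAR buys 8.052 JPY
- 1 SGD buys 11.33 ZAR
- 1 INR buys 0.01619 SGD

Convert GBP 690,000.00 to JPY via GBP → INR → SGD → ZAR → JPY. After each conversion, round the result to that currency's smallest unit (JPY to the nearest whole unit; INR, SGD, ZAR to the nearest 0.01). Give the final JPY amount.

JPY 121,072,652

GBP 690,000.00 × 118.8 = INR 81,972,000.00
INR 81,972,000.00 × 0.01619 = SGD 1,327,126.68
SGD 1,327,126.68 × 11.33 = ZAR 15,036,345.28
ZAR 15,036,345.28 × 8.052 = JPY 121,072,652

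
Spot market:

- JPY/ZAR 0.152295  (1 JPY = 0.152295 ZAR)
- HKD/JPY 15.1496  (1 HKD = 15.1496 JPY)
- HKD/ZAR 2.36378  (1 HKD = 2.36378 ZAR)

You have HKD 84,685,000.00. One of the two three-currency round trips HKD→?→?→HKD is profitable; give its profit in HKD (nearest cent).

Profitable loop is HKD → ZAR → JPY → HKD:
HKD 84,685,000.00 × 2.36378 = ZAR 200,176,709.30
ZAR 200,176,709.30 ÷ 0.152295 = JPY 1,314,401,059
JPY 1,314,401,059 ÷ 15.1496 = HKD 86,761,436.55
Profit = HKD 86,761,436.55 − HKD 84,685,000.00

Profit: HKD 2,076,436.55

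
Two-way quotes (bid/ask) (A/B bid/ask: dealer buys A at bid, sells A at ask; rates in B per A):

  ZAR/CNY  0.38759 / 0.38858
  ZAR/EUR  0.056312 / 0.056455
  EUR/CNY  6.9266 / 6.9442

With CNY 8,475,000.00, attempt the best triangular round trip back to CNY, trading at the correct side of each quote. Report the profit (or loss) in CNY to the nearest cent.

Net profit: CNY 32,076.22

Best loop CNY → ZAR → EUR → CNY:
CNY 8,475,000.00 ÷ 0.38858 (buy ZAR at ask) = ZAR 21,810,180.66
ZAR 21,810,180.66 × 0.056312 (sell ZAR at bid) = EUR 1,228,174.89
EUR 1,228,174.89 × 6.9266 (sell EUR at bid) = CNY 8,507,076.22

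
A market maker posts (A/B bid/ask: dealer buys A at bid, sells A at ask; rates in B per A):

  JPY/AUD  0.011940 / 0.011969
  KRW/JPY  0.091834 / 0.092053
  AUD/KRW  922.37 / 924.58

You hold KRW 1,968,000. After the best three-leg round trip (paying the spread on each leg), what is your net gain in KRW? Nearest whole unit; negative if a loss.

Net profit: KRW 22,390

Best loop KRW → JPY → AUD → KRW:
KRW 1,968,000 × 0.091834 (sell KRW at bid) = JPY 180,729
JPY 180,729 × 0.011940 (sell JPY at bid) = AUD 2,157.91
AUD 2,157.91 × 922.37 (sell AUD at bid) = KRW 1,990,390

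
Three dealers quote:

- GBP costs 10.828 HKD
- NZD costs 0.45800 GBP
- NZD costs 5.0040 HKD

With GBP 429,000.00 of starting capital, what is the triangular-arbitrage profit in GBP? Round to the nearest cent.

Profit: GBP 3,873.37

Profitable loop is GBP → NZD → HKD → GBP:
GBP 429,000.00 ÷ 0.45800 = NZD 936,681.22
NZD 936,681.22 × 5.0040 = HKD 4,687,152.84
HKD 4,687,152.84 ÷ 10.828 = GBP 432,873.37
Profit = GBP 432,873.37 − GBP 429,000.00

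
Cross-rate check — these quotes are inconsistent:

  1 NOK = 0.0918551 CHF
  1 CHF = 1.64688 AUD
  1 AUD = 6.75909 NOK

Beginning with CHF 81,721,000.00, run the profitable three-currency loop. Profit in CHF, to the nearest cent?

Profitable loop is CHF → AUD → NOK → CHF:
CHF 81,721,000.00 × 1.64688 = AUD 134,584,680.48
AUD 134,584,680.48 × 6.75909 = NOK 909,669,967.99
NOK 909,669,967.99 × 0.0918551 = CHF 83,557,825.88
Profit = CHF 83,557,825.88 − CHF 81,721,000.00

Profit: CHF 1,836,825.88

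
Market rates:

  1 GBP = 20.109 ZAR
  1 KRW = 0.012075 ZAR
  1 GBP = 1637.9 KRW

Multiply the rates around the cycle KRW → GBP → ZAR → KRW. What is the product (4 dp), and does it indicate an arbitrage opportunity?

1.0168 (arbitrage exists)

Around KRW → GBP → ZAR → KRW: 1 ÷ 1637.9 × 20.109 ÷ 0.012075 = 1.016754
Product > 1; profitable direction is KRW → GBP → ZAR → KRW.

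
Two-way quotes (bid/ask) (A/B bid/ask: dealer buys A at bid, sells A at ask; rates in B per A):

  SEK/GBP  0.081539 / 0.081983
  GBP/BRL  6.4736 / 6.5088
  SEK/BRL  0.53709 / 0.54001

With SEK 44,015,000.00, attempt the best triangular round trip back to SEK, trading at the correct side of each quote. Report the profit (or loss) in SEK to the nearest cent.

Best loop SEK → BRL → GBP → SEK:
SEK 44,015,000.00 × 0.53709 (sell SEK at bid) = BRL 23,640,016.35
BRL 23,640,016.35 ÷ 6.5088 (buy GBP at ask) = GBP 3,632,008.41
GBP 3,632,008.41 ÷ 0.081983 (buy SEK at ask) = SEK 44,301,970.06

Net profit: SEK 286,970.06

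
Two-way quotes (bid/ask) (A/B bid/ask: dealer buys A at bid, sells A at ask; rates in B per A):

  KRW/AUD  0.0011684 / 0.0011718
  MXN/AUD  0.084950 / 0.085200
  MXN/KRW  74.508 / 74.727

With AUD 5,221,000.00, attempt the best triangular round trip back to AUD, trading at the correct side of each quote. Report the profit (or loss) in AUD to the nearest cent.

Best loop AUD → MXN → KRW → AUD:
AUD 5,221,000.00 ÷ 0.085200 (buy MXN at ask) = MXN 61,279,342.72
MXN 61,279,342.72 × 74.508 (sell MXN at bid) = KRW 4,565,801,268
KRW 4,565,801,268 × 0.0011684 (sell KRW at bid) = AUD 5,334,682.20

Net profit: AUD 113,682.20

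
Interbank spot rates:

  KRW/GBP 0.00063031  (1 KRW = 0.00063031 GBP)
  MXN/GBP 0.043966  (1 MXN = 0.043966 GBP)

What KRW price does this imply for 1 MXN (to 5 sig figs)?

MXN/KRW = 69.753

1 MXN × 0.043966 = 0.043966 GBP
0.043966 GBP ÷ 0.00063031 = 69.753 KRW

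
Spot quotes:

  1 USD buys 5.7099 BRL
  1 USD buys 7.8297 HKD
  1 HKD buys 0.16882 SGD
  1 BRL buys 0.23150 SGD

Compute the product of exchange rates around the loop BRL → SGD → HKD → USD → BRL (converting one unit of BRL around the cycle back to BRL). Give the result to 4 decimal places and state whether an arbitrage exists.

Around BRL → SGD → HKD → USD → BRL: 1 × 0.23150 ÷ 0.16882 ÷ 7.8297 × 5.7099 = 1.000024
Product ≈ 1 (deviation 0.002%, within rounding noise).

1.0000 (no arbitrage)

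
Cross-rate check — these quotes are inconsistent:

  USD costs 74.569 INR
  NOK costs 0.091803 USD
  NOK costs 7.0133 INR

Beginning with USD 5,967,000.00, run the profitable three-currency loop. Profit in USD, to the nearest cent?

Profit: USD 146,124.80

Profitable loop is USD → NOK → INR → USD:
USD 5,967,000.00 ÷ 0.091803 = NOK 64,997,875.89
NOK 64,997,875.89 × 7.0133 = INR 455,849,602.95
INR 455,849,602.95 ÷ 74.569 = USD 6,113,124.80
Profit = USD 6,113,124.80 − USD 5,967,000.00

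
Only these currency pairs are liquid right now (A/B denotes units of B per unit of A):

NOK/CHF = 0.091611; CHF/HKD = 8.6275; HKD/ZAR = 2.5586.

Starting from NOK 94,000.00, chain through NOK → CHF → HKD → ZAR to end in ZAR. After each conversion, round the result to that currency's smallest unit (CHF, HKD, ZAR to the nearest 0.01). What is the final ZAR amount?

ZAR 190,091.47

NOK 94,000.00 × 0.091611 = CHF 8,611.43
CHF 8,611.43 × 8.6275 = HKD 74,295.11
HKD 74,295.11 × 2.5586 = ZAR 190,091.47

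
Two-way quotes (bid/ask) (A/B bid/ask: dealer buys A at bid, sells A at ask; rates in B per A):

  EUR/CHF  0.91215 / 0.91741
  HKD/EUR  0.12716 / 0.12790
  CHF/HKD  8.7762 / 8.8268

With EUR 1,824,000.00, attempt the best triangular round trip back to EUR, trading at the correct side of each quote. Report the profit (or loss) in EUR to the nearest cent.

Net profit: EUR 32,727.32

Best loop EUR → CHF → HKD → EUR:
EUR 1,824,000.00 × 0.91215 (sell EUR at bid) = CHF 1,663,761.60
CHF 1,663,761.60 × 8.7762 (sell CHF at bid) = HKD 14,601,504.55
HKD 14,601,504.55 × 0.12716 (sell HKD at bid) = EUR 1,856,727.32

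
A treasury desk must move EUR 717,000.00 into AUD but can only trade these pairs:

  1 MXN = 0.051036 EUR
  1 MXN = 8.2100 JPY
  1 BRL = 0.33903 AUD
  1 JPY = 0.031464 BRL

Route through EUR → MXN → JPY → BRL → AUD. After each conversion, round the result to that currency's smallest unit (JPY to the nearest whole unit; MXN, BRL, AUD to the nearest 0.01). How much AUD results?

AUD 1,230,375.71

EUR 717,000.00 ÷ 0.051036 = MXN 14,048,906.65
MXN 14,048,906.65 × 8.2100 = JPY 115,341,524
JPY 115,341,524 × 0.031464 = BRL 3,629,105.71
BRL 3,629,105.71 × 0.33903 = AUD 1,230,375.71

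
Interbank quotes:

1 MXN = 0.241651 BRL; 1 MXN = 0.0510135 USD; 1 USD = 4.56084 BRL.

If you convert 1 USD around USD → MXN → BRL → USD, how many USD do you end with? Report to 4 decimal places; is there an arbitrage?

Around USD → MXN → BRL → USD: 1 ÷ 0.0510135 × 0.241651 ÷ 4.56084 = 1.038625
Product > 1; profitable direction is USD → MXN → BRL → USD.

1.0386 (arbitrage exists)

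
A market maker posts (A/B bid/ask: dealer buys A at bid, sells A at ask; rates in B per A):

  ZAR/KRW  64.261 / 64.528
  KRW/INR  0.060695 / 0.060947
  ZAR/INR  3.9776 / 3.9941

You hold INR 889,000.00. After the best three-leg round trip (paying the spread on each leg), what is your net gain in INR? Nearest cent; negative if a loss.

Best loop INR → KRW → ZAR → INR:
INR 889,000.00 ÷ 0.060947 (buy KRW at ask) = KRW 14,586,444
KRW 14,586,444 ÷ 64.528 (buy ZAR at ask) = ZAR 226,048.29
ZAR 226,048.29 × 3.9776 (sell ZAR at bid) = INR 899,129.67

Net profit: INR 10,129.67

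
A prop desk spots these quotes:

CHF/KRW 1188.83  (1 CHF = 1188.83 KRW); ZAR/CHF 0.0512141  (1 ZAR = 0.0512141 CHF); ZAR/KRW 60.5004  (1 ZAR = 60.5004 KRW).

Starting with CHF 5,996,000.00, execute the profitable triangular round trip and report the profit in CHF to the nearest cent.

Profit: CHF 38,102.45

Profitable loop is CHF → KRW → ZAR → CHF:
CHF 5,996,000.00 × 1188.83 = KRW 7,128,224,680
KRW 7,128,224,680 ÷ 60.5004 = ZAR 117,821,116.55
ZAR 117,821,116.55 × 0.0512141 = CHF 6,034,102.45
Profit = CHF 6,034,102.45 − CHF 5,996,000.00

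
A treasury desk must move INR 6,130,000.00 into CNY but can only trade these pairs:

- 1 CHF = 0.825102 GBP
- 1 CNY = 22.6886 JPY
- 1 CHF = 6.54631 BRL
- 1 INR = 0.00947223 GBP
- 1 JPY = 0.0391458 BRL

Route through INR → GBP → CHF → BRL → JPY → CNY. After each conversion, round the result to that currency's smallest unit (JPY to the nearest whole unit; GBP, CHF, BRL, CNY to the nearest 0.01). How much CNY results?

CNY 518,691.06

INR 6,130,000.00 × 0.00947223 = GBP 58,064.77
GBP 58,064.77 ÷ 0.825102 = CHF 70,372.84
CHF 70,372.84 × 6.54631 = BRL 460,682.43
BRL 460,682.43 ÷ 0.0391458 = JPY 11,768,374
JPY 11,768,374 ÷ 22.6886 = CNY 518,691.06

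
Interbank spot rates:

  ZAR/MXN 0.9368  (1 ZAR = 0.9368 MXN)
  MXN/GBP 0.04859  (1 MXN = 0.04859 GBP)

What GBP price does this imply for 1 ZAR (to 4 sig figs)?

ZAR/GBP = 0.04552

1 ZAR × 0.9368 = 0.9368 MXN
0.9368 MXN × 0.04859 = 0.0455191 GBP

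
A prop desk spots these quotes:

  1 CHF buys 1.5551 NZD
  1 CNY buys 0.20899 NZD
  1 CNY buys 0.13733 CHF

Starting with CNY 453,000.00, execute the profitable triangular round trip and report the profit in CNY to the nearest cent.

Profit: CNY 9,909.87

Profitable loop is CNY → CHF → NZD → CNY:
CNY 453,000.00 × 0.13733 = CHF 62,210.49
CHF 62,210.49 × 1.5551 = NZD 96,743.53
NZD 96,743.53 ÷ 0.20899 = CNY 462,909.87
Profit = CNY 462,909.87 − CNY 453,000.00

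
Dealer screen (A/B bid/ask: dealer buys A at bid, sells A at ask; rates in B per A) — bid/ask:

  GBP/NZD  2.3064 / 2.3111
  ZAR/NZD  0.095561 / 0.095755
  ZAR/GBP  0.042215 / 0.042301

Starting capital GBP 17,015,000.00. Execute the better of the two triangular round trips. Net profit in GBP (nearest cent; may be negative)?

Best loop GBP → NZD → ZAR → GBP:
GBP 17,015,000.00 × 2.3064 (sell GBP at bid) = NZD 39,243,396.00
NZD 39,243,396.00 ÷ 0.095755 (buy ZAR at ask) = ZAR 409,831,298.63
ZAR 409,831,298.63 × 0.042215 (sell ZAR at bid) = GBP 17,301,028.27

Net profit: GBP 286,028.27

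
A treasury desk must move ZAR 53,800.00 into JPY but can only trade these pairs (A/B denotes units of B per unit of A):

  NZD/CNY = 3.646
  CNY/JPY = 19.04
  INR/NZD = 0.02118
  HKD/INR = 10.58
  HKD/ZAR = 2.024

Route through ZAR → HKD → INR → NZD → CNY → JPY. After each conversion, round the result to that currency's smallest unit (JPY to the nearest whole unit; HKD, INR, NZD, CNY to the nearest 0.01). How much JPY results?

ZAR 53,800.00 ÷ 2.024 = HKD 26,581.03
HKD 26,581.03 × 10.58 = INR 281,227.30
INR 281,227.30 × 0.02118 = NZD 5,956.39
NZD 5,956.39 × 3.646 = CNY 21,717.00
CNY 21,717.00 × 19.04 = JPY 413,492

JPY 413,492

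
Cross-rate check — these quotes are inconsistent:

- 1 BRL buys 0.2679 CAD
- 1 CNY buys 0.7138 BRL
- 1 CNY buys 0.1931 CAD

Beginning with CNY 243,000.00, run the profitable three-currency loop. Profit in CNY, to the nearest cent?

Profit: CNY 2,380.07

Profitable loop is CNY → CAD → BRL → CNY:
CNY 243,000.00 × 0.1931 = CAD 46,923.30
CAD 46,923.30 ÷ 0.2679 = BRL 175,152.30
BRL 175,152.30 ÷ 0.7138 = CNY 245,380.07
Profit = CNY 245,380.07 − CNY 243,000.00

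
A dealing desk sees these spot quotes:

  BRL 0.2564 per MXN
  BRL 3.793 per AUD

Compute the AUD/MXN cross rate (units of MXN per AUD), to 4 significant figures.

1 AUD × 3.793 = 3.793 BRL
3.793 BRL ÷ 0.2564 = 14.7933 MXN

AUD/MXN = 14.79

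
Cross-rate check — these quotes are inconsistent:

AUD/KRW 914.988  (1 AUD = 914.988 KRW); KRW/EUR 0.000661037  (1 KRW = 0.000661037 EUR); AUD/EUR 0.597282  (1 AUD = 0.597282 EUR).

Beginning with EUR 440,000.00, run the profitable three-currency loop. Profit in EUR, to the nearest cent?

Profitable loop is EUR → AUD → KRW → EUR:
EUR 440,000.00 ÷ 0.597282 = AUD 736,670.45
AUD 736,670.45 × 914.988 = KRW 674,044,622
KRW 674,044,622 × 0.000661037 = EUR 445,568.43
Profit = EUR 445,568.43 − EUR 440,000.00

Profit: EUR 5,568.43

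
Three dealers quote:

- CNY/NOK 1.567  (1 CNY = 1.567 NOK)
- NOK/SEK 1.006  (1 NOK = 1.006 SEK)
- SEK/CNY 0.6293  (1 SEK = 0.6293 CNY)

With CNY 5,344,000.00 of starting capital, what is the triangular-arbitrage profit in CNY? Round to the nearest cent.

Profit: CNY 42,935.07

Profitable loop is CNY → SEK → NOK → CNY:
CNY 5,344,000.00 ÷ 0.6293 = SEK 8,491,975.21
SEK 8,491,975.21 ÷ 1.006 = NOK 8,441,327.25
NOK 8,441,327.25 ÷ 1.567 = CNY 5,386,935.07
Profit = CNY 5,386,935.07 − CNY 5,344,000.00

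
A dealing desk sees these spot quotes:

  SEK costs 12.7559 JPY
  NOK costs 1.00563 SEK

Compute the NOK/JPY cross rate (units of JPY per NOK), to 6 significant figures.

NOK/JPY = 12.8277

1 NOK × 1.00563 = 1.00563 SEK
1.00563 SEK × 12.7559 = 12.8277 JPY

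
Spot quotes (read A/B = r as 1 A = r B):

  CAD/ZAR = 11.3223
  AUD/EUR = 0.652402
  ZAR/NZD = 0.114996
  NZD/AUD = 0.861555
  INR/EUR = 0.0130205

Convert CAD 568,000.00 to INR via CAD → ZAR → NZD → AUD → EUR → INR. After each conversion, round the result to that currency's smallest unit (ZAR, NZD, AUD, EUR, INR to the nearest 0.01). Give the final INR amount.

INR 31,925,400.71

CAD 568,000.00 × 11.3223 = ZAR 6,431,066.40
ZAR 6,431,066.40 × 0.114996 = NZD 739,546.91
NZD 739,546.91 × 0.861555 = AUD 637,160.34
AUD 637,160.34 × 0.652402 = EUR 415,684.68
EUR 415,684.68 ÷ 0.0130205 = INR 31,925,400.71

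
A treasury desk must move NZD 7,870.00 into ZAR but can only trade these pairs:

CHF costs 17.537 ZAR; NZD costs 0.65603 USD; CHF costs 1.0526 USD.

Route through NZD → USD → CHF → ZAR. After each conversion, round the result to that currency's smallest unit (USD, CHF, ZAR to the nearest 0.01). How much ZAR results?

NZD 7,870.00 × 0.65603 = USD 5,162.96
USD 5,162.96 ÷ 1.0526 = CHF 4,904.96
CHF 4,904.96 × 17.537 = ZAR 86,018.28

ZAR 86,018.28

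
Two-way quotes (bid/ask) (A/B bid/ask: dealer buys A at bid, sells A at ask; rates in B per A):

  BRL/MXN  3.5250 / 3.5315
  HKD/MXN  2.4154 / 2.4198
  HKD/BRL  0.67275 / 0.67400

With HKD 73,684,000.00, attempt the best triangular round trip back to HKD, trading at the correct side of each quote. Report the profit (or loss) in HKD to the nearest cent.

Net profit: HKD 1,088,714.75

Best loop HKD → MXN → BRL → HKD:
HKD 73,684,000.00 × 2.4154 (sell HKD at bid) = MXN 177,976,333.60
MXN 177,976,333.60 ÷ 3.5315 (buy BRL at ask) = BRL 50,396,809.74
BRL 50,396,809.74 ÷ 0.67400 (buy HKD at ask) = HKD 74,772,714.75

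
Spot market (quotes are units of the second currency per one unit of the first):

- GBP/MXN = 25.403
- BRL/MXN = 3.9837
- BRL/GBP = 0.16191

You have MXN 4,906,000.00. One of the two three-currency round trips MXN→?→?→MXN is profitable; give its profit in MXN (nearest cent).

Profit: MXN 159,235.00

Profitable loop is MXN → BRL → GBP → MXN:
MXN 4,906,000.00 ÷ 3.9837 = BRL 1,231,518.44
BRL 1,231,518.44 × 0.16191 = GBP 199,395.15
GBP 199,395.15 × 25.403 = MXN 5,065,235.00
Profit = MXN 5,065,235.00 − MXN 4,906,000.00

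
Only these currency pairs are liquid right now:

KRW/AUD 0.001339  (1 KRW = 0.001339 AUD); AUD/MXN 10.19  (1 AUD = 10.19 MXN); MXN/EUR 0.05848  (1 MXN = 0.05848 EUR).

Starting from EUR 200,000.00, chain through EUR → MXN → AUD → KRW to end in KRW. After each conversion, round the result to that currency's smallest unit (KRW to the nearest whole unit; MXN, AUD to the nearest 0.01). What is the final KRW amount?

KRW 250,650,090

EUR 200,000.00 ÷ 0.05848 = MXN 3,419,972.64
MXN 3,419,972.64 ÷ 10.19 = AUD 335,620.47
AUD 335,620.47 ÷ 0.001339 = KRW 250,650,090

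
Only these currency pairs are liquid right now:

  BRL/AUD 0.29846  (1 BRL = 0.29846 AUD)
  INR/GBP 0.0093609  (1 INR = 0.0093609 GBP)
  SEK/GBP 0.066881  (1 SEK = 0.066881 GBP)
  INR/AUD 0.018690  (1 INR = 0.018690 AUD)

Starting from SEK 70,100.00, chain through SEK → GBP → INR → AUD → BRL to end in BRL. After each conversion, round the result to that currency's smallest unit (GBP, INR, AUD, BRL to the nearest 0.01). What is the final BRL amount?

SEK 70,100.00 × 0.066881 = GBP 4,688.36
GBP 4,688.36 ÷ 0.0093609 = INR 500,845.00
INR 500,845.00 × 0.018690 = AUD 9,360.79
AUD 9,360.79 ÷ 0.29846 = BRL 31,363.63

BRL 31,363.63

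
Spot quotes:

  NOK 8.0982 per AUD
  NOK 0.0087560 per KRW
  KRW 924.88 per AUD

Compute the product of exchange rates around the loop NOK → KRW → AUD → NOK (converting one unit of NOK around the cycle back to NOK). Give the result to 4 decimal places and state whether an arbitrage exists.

Around NOK → KRW → AUD → NOK: 1 ÷ 0.0087560 ÷ 924.88 × 8.0982 = 0.999994
Product ≈ 1 (deviation 0.001%, within rounding noise).

1.0000 (no arbitrage)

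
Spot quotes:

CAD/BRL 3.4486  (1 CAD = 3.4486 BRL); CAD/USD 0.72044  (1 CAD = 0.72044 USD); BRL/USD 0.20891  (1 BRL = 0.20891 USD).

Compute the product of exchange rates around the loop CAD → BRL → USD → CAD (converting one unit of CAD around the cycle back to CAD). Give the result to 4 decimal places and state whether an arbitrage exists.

Around CAD → BRL → USD → CAD: 1 × 3.4486 × 0.20891 ÷ 0.72044 = 1.000010
Product ≈ 1 (deviation 0.001%, within rounding noise).

1.0000 (no arbitrage)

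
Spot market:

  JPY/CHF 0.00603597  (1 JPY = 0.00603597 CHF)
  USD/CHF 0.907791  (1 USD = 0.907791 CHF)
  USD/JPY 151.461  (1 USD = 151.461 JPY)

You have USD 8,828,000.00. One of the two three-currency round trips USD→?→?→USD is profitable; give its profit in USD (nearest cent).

Profitable loop is USD → JPY → CHF → USD:
USD 8,828,000.00 × 151.461 = JPY 1,337,097,708
JPY 1,337,097,708 × 0.00603597 = CHF 8,070,681.65
CHF 8,070,681.65 ÷ 0.907791 = USD 8,890,462.29
Profit = USD 8,890,462.29 − USD 8,828,000.00

Profit: USD 62,462.29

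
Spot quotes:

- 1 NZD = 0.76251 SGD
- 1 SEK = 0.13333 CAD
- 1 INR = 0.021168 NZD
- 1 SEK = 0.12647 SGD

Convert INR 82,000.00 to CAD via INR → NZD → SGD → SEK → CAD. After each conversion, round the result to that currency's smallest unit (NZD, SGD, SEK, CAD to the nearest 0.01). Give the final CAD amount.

INR 82,000.00 × 0.021168 = NZD 1,735.78
NZD 1,735.78 × 0.76251 = SGD 1,323.55
SGD 1,323.55 ÷ 0.12647 = SEK 10,465.33
SEK 10,465.33 × 0.13333 = CAD 1,395.34

CAD 1,395.34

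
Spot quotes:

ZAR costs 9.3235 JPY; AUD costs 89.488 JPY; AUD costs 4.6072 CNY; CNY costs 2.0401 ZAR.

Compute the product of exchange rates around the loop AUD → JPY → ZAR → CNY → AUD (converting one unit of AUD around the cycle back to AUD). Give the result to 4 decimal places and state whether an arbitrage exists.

Around AUD → JPY → ZAR → CNY → AUD: 1 × 89.488 ÷ 9.3235 ÷ 2.0401 ÷ 4.6072 = 1.021168
Product > 1; profitable direction is AUD → JPY → ZAR → CNY → AUD.

1.0212 (arbitrage exists)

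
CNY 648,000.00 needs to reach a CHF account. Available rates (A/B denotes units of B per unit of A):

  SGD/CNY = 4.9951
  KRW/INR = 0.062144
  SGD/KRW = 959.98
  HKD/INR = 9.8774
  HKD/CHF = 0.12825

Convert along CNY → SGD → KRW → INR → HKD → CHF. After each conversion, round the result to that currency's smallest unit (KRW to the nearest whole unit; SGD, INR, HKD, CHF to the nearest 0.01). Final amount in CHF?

CHF 100,486.32

CNY 648,000.00 ÷ 4.9951 = SGD 129,727.13
SGD 129,727.13 × 959.98 = KRW 124,535,450
KRW 124,535,450 × 0.062144 = INR 7,739,131.00
INR 7,739,131.00 ÷ 9.8774 = HKD 783,519.04
HKD 783,519.04 × 0.12825 = CHF 100,486.32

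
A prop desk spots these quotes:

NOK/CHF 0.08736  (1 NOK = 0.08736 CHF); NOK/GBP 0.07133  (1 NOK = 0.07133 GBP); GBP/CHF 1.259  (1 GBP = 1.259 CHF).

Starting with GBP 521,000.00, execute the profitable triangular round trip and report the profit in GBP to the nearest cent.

Profitable loop is GBP → CHF → NOK → GBP:
GBP 521,000.00 × 1.259 = CHF 655,939.00
CHF 655,939.00 ÷ 0.08736 = NOK 7,508,459.25
NOK 7,508,459.25 × 0.07133 = GBP 535,578.40
Profit = GBP 535,578.40 − GBP 521,000.00

Profit: GBP 14,578.40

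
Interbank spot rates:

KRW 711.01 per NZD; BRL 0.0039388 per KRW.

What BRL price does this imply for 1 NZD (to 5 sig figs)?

NZD/BRL = 2.8005

1 NZD × 711.01 = 711.01 KRW
711.01 KRW × 0.0039388 = 2.80053 BRL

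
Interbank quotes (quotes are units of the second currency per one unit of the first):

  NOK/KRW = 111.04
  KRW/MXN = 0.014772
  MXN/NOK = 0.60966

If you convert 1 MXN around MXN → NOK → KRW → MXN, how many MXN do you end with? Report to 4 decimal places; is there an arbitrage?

Around MXN → NOK → KRW → MXN: 1 × 0.60966 × 111.04 × 0.014772 = 1.000015
Product ≈ 1 (deviation 0.001%, within rounding noise).

1.0000 (no arbitrage)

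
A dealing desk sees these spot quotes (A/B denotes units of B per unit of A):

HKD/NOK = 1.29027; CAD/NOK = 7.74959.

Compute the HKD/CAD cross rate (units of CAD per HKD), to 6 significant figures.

HKD/CAD = 0.166495

1 HKD × 1.29027 = 1.29027 NOK
1.29027 NOK ÷ 7.74959 = 0.166495 CAD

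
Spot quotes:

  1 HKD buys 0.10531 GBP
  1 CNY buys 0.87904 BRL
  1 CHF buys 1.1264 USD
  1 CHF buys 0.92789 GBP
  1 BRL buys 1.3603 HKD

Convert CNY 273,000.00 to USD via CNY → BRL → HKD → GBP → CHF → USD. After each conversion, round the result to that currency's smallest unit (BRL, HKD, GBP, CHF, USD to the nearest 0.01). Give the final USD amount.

CNY 273,000.00 × 0.87904 = BRL 239,977.92
BRL 239,977.92 × 1.3603 = HKD 326,441.96
HKD 326,441.96 × 0.10531 = GBP 34,377.60
GBP 34,377.60 ÷ 0.92789 = CHF 37,049.22
CHF 37,049.22 × 1.1264 = USD 41,732.24

USD 41,732.24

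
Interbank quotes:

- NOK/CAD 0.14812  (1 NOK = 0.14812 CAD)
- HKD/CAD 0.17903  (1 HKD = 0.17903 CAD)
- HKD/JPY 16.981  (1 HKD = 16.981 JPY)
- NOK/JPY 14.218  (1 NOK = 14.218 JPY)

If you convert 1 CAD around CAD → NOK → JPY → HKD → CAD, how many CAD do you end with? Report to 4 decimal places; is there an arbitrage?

Around CAD → NOK → JPY → HKD → CAD: 1 ÷ 0.14812 × 14.218 ÷ 16.981 × 0.17903 = 1.012016
Product > 1; profitable direction is CAD → NOK → JPY → HKD → CAD.

1.0120 (arbitrage exists)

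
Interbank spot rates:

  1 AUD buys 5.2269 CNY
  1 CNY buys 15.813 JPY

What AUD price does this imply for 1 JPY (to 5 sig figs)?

JPY/AUD = 0.012099

1 JPY ÷ 15.813 = 0.0632391 CNY
0.0632391 CNY ÷ 5.2269 = 0.0120988 AUD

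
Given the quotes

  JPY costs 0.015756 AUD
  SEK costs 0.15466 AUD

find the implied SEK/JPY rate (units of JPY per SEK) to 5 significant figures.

SEK/JPY = 9.8159

1 SEK × 0.15466 = 0.15466 AUD
0.15466 AUD ÷ 0.015756 = 9.81594 JPY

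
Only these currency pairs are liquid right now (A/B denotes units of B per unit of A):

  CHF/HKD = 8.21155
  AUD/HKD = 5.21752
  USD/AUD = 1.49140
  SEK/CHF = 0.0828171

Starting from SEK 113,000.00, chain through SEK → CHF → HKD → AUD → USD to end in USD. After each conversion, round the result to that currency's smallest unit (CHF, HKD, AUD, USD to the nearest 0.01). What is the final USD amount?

USD 9,875.64

SEK 113,000.00 × 0.0828171 = CHF 9,358.33
CHF 9,358.33 × 8.21155 = HKD 76,846.39
HKD 76,846.39 ÷ 5.21752 = AUD 14,728.53
AUD 14,728.53 ÷ 1.49140 = USD 9,875.64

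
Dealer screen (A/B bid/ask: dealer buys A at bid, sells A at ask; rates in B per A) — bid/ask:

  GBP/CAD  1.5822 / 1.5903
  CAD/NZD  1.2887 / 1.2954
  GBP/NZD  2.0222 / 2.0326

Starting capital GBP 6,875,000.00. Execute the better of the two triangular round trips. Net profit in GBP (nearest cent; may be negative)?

Net profit: GBP 21,583.36

Best loop GBP → CAD → NZD → GBP:
GBP 6,875,000.00 × 1.5822 (sell GBP at bid) = CAD 10,877,625.00
CAD 10,877,625.00 × 1.2887 (sell CAD at bid) = NZD 14,017,995.34
NZD 14,017,995.34 ÷ 2.0326 (buy GBP at ask) = GBP 6,896,583.36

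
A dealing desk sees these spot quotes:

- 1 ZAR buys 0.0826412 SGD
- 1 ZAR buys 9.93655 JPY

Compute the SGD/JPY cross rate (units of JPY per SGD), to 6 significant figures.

1 SGD ÷ 0.0826412 = 12.1005 ZAR
12.1005 ZAR × 9.93655 = 120.237 JPY

SGD/JPY = 120.237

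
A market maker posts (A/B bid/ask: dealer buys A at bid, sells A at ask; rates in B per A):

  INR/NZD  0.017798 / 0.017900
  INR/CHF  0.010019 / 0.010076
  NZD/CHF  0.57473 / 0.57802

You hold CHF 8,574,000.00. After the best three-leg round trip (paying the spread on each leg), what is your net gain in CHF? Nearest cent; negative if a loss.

Best loop CHF → INR → NZD → CHF:
CHF 8,574,000.00 ÷ 0.010076 (buy INR at ask) = INR 850,932,909.88
INR 850,932,909.88 × 0.017798 (sell INR at bid) = NZD 15,144,903.93
NZD 15,144,903.93 × 0.57473 (sell NZD at bid) = CHF 8,704,230.64

Net profit: CHF 130,230.64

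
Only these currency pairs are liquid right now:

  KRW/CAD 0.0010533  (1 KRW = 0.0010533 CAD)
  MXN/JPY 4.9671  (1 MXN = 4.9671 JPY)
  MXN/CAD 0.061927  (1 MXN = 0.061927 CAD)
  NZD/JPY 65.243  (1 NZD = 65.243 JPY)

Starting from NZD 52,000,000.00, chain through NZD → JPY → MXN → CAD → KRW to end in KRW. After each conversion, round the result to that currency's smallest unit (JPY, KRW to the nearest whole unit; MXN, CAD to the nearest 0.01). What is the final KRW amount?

NZD 52,000,000.00 × 65.243 = JPY 3,392,636,000
JPY 3,392,636,000 ÷ 4.9671 = MXN 683,021,481.35
MXN 683,021,481.35 × 0.061927 = CAD 42,297,471.28
CAD 42,297,471.28 ÷ 0.0010533 = KRW 40,157,097,959

KRW 40,157,097,959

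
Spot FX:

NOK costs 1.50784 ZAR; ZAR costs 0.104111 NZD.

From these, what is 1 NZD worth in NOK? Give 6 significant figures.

1 NZD ÷ 0.104111 = 9.60513 ZAR
9.60513 ZAR ÷ 1.50784 = 6.37013 NOK

NZD/NOK = 6.37013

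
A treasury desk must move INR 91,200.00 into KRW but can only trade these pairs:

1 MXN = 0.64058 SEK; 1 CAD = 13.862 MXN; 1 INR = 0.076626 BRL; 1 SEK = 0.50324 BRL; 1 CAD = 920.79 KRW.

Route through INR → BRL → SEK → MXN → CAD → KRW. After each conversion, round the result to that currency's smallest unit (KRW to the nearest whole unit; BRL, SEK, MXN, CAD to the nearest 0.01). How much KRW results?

KRW 1,439,977

INR 91,200.00 × 0.076626 = BRL 6,988.29
BRL 6,988.29 ÷ 0.50324 = SEK 13,886.59
SEK 13,886.59 ÷ 0.64058 = MXN 21,678.15
MXN 21,678.15 ÷ 13.862 = CAD 1,563.85
CAD 1,563.85 × 920.79 = KRW 1,439,977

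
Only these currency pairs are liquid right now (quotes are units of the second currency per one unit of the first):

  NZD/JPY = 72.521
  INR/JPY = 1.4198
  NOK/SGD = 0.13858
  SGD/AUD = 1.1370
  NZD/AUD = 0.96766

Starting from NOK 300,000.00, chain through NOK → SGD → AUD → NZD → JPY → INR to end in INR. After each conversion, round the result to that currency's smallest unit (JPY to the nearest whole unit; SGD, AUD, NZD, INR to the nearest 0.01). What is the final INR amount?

NOK 300,000.00 × 0.13858 = SGD 41,574.00
SGD 41,574.00 × 1.1370 = AUD 47,269.64
AUD 47,269.64 ÷ 0.96766 = NZD 48,849.43
NZD 48,849.43 × 72.521 = JPY 3,542,610
JPY 3,542,610 ÷ 1.4198 = INR 2,495,147.20

INR 2,495,147.20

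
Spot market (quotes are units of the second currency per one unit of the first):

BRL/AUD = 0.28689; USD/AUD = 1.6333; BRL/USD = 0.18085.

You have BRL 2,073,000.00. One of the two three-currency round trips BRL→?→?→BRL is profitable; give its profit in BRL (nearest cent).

Profitable loop is BRL → USD → AUD → BRL:
BRL 2,073,000.00 × 0.18085 = USD 374,902.05
USD 374,902.05 × 1.6333 = AUD 612,327.52
AUD 612,327.52 ÷ 0.28689 = BRL 2,134,363.41
Profit = BRL 2,134,363.41 − BRL 2,073,000.00

Profit: BRL 61,363.41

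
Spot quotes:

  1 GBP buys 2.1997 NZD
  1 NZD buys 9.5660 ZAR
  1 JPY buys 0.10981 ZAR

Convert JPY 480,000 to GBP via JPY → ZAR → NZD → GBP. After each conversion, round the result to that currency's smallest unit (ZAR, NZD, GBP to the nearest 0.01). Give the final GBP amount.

JPY 480,000 × 0.10981 = ZAR 52,708.80
ZAR 52,708.80 ÷ 9.5660 = NZD 5,510.01
NZD 5,510.01 ÷ 2.1997 = GBP 2,504.89

GBP 2,504.89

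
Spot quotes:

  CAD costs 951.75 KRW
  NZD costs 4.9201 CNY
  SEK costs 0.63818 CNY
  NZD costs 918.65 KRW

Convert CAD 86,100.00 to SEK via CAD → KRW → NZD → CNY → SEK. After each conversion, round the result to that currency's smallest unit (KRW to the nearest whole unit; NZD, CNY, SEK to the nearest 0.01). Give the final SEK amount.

CAD 86,100.00 × 951.75 = KRW 81,945,675
KRW 81,945,675 ÷ 918.65 = NZD 89,202.28
NZD 89,202.28 × 4.9201 = CNY 438,884.14
CNY 438,884.14 ÷ 0.63818 = SEK 687,712.15

SEK 687,712.15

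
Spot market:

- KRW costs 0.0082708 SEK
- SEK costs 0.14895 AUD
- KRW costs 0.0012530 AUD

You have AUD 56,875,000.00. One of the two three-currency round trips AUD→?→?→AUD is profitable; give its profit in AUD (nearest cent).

Profit: AUD 972,481.26

Profitable loop is AUD → SEK → KRW → AUD:
AUD 56,875,000.00 ÷ 0.14895 = SEK 381,839,543.47
SEK 381,839,543.47 ÷ 0.0082708 = KRW 46,167,183,763
KRW 46,167,183,763 × 0.0012530 = AUD 57,847,481.26
Profit = AUD 57,847,481.26 − AUD 56,875,000.00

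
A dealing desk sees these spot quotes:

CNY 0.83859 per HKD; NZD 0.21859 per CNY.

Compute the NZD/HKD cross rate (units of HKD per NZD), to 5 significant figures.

1 NZD ÷ 0.21859 = 4.57477 CNY
4.57477 CNY ÷ 0.83859 = 5.45532 HKD

NZD/HKD = 5.4553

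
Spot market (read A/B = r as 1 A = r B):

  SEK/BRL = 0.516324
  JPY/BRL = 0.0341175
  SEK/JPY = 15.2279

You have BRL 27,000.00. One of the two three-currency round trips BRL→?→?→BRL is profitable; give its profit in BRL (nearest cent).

Profitable loop is BRL → SEK → JPY → BRL:
BRL 27,000.00 ÷ 0.516324 = SEK 52,292.75
SEK 52,292.75 × 15.2279 = JPY 796,309
JPY 796,309 × 0.0341175 = BRL 27,168.06
Profit = BRL 27,168.06 − BRL 27,000.00

Profit: BRL 168.06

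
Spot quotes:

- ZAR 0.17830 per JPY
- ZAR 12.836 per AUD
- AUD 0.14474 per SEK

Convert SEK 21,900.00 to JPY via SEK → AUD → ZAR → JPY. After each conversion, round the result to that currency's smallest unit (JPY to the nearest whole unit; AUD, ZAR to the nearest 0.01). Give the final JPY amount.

SEK 21,900.00 × 0.14474 = AUD 3,169.81
AUD 3,169.81 × 12.836 = ZAR 40,687.68
ZAR 40,687.68 ÷ 0.17830 = JPY 228,198

JPY 228,198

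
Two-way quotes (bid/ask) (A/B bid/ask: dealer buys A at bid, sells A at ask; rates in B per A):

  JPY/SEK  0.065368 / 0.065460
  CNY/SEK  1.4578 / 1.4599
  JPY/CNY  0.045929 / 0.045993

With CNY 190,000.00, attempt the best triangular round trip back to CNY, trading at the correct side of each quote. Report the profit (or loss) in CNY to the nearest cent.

Net profit: CNY 4,340.15

Best loop CNY → SEK → JPY → CNY:
CNY 190,000.00 × 1.4578 (sell CNY at bid) = SEK 276,982.00
SEK 276,982.00 ÷ 0.065460 (buy JPY at ask) = JPY 4,231,317
JPY 4,231,317 × 0.045929 (sell JPY at bid) = CNY 194,340.15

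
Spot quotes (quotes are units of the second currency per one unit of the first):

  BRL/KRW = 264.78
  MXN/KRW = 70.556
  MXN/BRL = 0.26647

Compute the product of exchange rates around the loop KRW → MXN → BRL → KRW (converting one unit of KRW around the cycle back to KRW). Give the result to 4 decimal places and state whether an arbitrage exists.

Around KRW → MXN → BRL → KRW: 1 ÷ 70.556 × 0.26647 × 264.78 = 0.999999
Product ≈ 1 (deviation 0.000%, within rounding noise).

1.0000 (no arbitrage)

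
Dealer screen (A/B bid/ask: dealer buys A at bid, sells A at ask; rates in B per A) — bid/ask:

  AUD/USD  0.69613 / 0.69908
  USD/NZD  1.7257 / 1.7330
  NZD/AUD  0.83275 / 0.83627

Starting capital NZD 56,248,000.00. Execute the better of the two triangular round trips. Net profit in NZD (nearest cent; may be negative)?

Best loop NZD → AUD → USD → NZD:
NZD 56,248,000.00 × 0.83275 (sell NZD at bid) = AUD 46,840,522.00
AUD 46,840,522.00 × 0.69613 (sell AUD at bid) = USD 32,607,092.58
USD 32,607,092.58 × 1.7257 (sell USD at bid) = NZD 56,270,059.67

Net profit: NZD 22,059.67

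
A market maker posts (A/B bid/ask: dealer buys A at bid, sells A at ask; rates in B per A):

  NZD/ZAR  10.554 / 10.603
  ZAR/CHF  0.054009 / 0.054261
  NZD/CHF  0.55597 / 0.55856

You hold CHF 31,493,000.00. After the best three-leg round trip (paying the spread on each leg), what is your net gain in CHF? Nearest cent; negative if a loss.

Net profit: CHF 645,635.03

Best loop CHF → NZD → ZAR → CHF:
CHF 31,493,000.00 ÷ 0.55856 (buy NZD at ask) = NZD 56,382,483.53
NZD 56,382,483.53 × 10.554 (sell NZD at bid) = ZAR 595,060,731.17
ZAR 595,060,731.17 × 0.054009 (sell ZAR at bid) = CHF 32,138,635.03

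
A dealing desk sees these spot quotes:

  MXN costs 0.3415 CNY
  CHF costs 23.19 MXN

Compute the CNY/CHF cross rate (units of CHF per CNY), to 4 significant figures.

1 CNY ÷ 0.3415 = 2.92826 MXN
2.92826 MXN ÷ 23.19 = 0.126272 CHF

CNY/CHF = 0.1263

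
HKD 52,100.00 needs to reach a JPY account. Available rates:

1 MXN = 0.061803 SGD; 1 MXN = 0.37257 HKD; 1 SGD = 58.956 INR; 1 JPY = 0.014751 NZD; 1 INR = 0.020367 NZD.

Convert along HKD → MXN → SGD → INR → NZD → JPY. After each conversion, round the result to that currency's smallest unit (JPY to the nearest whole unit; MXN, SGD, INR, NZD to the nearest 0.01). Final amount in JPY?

HKD 52,100.00 ÷ 0.37257 = MXN 139,839.49
MXN 139,839.49 × 0.061803 = SGD 8,642.50
SGD 8,642.50 × 58.956 = INR 509,527.23
INR 509,527.23 × 0.020367 = NZD 10,377.54
NZD 10,377.54 ÷ 0.014751 = JPY 703,514

JPY 703,514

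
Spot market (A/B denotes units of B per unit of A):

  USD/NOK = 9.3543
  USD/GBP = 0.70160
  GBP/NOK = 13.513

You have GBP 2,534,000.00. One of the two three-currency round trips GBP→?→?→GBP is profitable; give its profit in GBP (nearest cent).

Profitable loop is GBP → NOK → USD → GBP:
GBP 2,534,000.00 × 13.513 = NOK 34,241,942.00
NOK 34,241,942.00 ÷ 9.3543 = USD 3,660,556.32
USD 3,660,556.32 × 0.70160 = GBP 2,568,246.32
Profit = GBP 2,568,246.32 − GBP 2,534,000.00

Profit: GBP 34,246.32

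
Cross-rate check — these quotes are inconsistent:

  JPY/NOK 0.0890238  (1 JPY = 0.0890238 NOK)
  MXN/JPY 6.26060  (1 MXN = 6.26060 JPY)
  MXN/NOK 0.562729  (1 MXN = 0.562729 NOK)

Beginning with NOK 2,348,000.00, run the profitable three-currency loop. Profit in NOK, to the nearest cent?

Profitable loop is NOK → JPY → MXN → NOK:
NOK 2,348,000.00 ÷ 0.0890238 = JPY 26,374,969
JPY 26,374,969 ÷ 6.26060 = MXN 4,212,850.11
MXN 4,212,850.11 × 0.562729 = NOK 2,370,692.93
Profit = NOK 2,370,692.93 − NOK 2,348,000.00

Profit: NOK 22,692.93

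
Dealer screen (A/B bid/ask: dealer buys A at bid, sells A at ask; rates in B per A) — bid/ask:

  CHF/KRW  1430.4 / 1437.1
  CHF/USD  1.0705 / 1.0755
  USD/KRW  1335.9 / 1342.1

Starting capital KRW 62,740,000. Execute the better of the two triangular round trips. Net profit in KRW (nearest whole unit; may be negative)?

Net result: KRW -306,433 (no profitable arbitrage after spreads)

Best loop KRW → CHF → USD → KRW:
KRW 62,740,000 ÷ 1437.1 (buy CHF at ask) = CHF 43,657.37
CHF 43,657.37 × 1.0705 (sell CHF at bid) = USD 46,735.21
USD 46,735.21 × 1335.9 (sell USD at bid) = KRW 62,433,567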